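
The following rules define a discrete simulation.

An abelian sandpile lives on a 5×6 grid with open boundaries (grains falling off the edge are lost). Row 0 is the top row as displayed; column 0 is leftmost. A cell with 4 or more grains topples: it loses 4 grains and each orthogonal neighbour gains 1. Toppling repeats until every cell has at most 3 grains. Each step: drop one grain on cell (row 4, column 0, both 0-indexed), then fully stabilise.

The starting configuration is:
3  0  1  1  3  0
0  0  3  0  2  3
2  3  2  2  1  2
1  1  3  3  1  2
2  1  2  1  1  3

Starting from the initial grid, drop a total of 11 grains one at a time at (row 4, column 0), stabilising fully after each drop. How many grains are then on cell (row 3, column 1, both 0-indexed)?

0) 3  0  1  1  3  0
0  0  3  0  2  3
2  3  2  2  1  2
1  1  3  3  1  2
2  1  2  1  1  3
1) 3  0  1  1  3  0
0  0  3  0  2  3
2  3  2  2  1  2
1  1  3  3  1  2
3  1  2  1  1  3
2) 3  0  1  1  3  0
0  0  3  0  2  3
2  3  2  2  1  2
2  1  3  3  1  2
0  2  2  1  1  3
3) 3  0  1  1  3  0
0  0  3  0  2  3
2  3  2  2  1  2
2  1  3  3  1  2
1  2  2  1  1  3
4) 3  0  1  1  3  0
0  0  3  0  2  3
2  3  2  2  1  2
2  1  3  3  1  2
2  2  2  1  1  3
5) 3  0  1  1  3  0
0  0  3  0  2  3
2  3  2  2  1  2
2  1  3  3  1  2
3  2  2  1  1  3
6) 3  0  1  1  3  0
0  0  3  0  2  3
2  3  2  2  1  2
3  1  3  3  1  2
0  3  2  1  1  3
7) 3  0  1  1  3  0
0  0  3  0  2  3
2  3  2  2  1  2
3  1  3  3  1  2
1  3  2  1  1  3
8) 3  0  1  1  3  0
0  0  3  0  2  3
2  3  2  2  1  2
3  1  3  3  1  2
2  3  2  1  1  3
9) 3  0  1  1  3  0
0  0  3  0  2  3
2  3  2  2  1  2
3  1  3  3  1  2
3  3  2  1  1  3
10) 3  0  1  1  3  0
0  0  3  0  2  3
3  3  2  2  1  2
0  3  3  3  1  2
2  0  3  1  1  3
11) 3  0  1  1  3  0
0  0  3  0  2  3
3  3  2  2  1  2
0  3  3  3  1  2
3  0  3  1  1  3

3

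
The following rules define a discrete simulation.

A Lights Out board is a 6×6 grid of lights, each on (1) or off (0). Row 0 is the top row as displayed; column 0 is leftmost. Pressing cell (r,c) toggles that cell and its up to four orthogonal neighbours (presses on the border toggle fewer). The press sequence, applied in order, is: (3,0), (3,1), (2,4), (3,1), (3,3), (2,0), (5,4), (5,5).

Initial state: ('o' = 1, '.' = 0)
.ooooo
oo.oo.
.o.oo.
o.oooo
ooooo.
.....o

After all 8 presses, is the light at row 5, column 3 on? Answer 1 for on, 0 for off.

1

k=0  .ooooo
oo.oo.
.o.oo.
o.oooo
ooooo.
.....o
k=1  .ooooo
oo.oo.
oo.oo.
.ooooo
.oooo.
.....o
k=2  .ooooo
oo.oo.
o..oo.
o..ooo
..ooo.
.....o
k=3  .ooooo
oo.o..
o....o
o..o.o
..ooo.
.....o
k=4  .ooooo
oo.o..
oo...o
.ooo.o
.oooo.
.....o
k=5  .ooooo
oo.o..
oo.o.o
.o..oo
.oo.o.
.....o
k=6  .ooooo
.o.o..
...o.o
oo..oo
.oo.o.
.....o
k=7  .ooooo
.o.o..
...o.o
oo..oo
.oo...
...oo.
k=8  .ooooo
.o.o..
...o.o
oo..oo
.oo..o
...o.o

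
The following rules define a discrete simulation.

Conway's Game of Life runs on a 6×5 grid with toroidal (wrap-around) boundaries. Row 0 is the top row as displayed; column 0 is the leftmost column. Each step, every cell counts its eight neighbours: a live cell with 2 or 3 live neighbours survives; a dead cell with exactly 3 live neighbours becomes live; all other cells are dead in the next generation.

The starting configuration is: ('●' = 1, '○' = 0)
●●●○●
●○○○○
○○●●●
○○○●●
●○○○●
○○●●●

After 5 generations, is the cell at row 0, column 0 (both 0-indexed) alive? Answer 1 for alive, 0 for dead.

0) ●●●○●
●○○○○
○○●●●
○○○●●
●○○○●
○○●●●
1) ○○●○○
○○○○○
●○●○○
○○●○○
●○●○○
○○●○○
2) ○○○○○
○●○○○
○●○○○
○○●●○
○○●●○
○○●●○
3) ○○●○○
○○○○○
○●○○○
○●○●○
○●○○●
○○●●○
4) ○○●●○
○○○○○
○○●○○
○●○○○
●●○○●
○●●●○
5) ○●○●○
○○●●○
○○○○○
○●●○○
○○○●●
○○○○○

0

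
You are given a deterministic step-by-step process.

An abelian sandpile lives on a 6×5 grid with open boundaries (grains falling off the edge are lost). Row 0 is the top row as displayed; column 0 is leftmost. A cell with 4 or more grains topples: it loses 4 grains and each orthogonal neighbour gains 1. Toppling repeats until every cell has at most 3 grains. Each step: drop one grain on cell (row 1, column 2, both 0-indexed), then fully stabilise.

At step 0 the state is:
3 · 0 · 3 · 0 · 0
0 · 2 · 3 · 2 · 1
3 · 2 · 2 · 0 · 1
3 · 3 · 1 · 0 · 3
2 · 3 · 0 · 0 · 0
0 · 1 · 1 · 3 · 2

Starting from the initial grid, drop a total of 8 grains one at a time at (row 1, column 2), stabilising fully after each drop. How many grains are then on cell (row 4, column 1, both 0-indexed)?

t=0: 3 · 0 · 3 · 0 · 0
0 · 2 · 3 · 2 · 1
3 · 2 · 2 · 0 · 1
3 · 3 · 1 · 0 · 3
2 · 3 · 0 · 0 · 0
0 · 1 · 1 · 3 · 2
t=1: 3 · 1 · 0 · 1 · 0
0 · 3 · 1 · 3 · 1
3 · 2 · 3 · 0 · 1
3 · 3 · 1 · 0 · 3
2 · 3 · 0 · 0 · 0
0 · 1 · 1 · 3 · 2
t=2: 3 · 1 · 0 · 1 · 0
0 · 3 · 2 · 3 · 1
3 · 2 · 3 · 0 · 1
3 · 3 · 1 · 0 · 3
2 · 3 · 0 · 0 · 0
0 · 1 · 1 · 3 · 2
t=3: 3 · 1 · 0 · 1 · 0
0 · 3 · 3 · 3 · 1
3 · 2 · 3 · 0 · 1
3 · 3 · 1 · 0 · 3
2 · 3 · 0 · 0 · 0
0 · 1 · 1 · 3 · 2
t=4: 3 · 2 · 1 · 2 · 0
2 · 1 · 3 · 0 · 2
1 · 2 · 1 · 2 · 1
2 · 2 · 3 · 0 · 3
0 · 1 · 1 · 0 · 0
1 · 2 · 1 · 3 · 2
t=5: 3 · 2 · 2 · 2 · 0
2 · 2 · 0 · 1 · 2
1 · 2 · 2 · 2 · 1
2 · 2 · 3 · 0 · 3
0 · 1 · 1 · 0 · 0
1 · 2 · 1 · 3 · 2
t=6: 3 · 2 · 2 · 2 · 0
2 · 2 · 1 · 1 · 2
1 · 2 · 2 · 2 · 1
2 · 2 · 3 · 0 · 3
0 · 1 · 1 · 0 · 0
1 · 2 · 1 · 3 · 2
t=7: 3 · 2 · 2 · 2 · 0
2 · 2 · 2 · 1 · 2
1 · 2 · 2 · 2 · 1
2 · 2 · 3 · 0 · 3
0 · 1 · 1 · 0 · 0
1 · 2 · 1 · 3 · 2
t=8: 3 · 2 · 2 · 2 · 0
2 · 2 · 3 · 1 · 2
1 · 2 · 2 · 2 · 1
2 · 2 · 3 · 0 · 3
0 · 1 · 1 · 0 · 0
1 · 2 · 1 · 3 · 2

1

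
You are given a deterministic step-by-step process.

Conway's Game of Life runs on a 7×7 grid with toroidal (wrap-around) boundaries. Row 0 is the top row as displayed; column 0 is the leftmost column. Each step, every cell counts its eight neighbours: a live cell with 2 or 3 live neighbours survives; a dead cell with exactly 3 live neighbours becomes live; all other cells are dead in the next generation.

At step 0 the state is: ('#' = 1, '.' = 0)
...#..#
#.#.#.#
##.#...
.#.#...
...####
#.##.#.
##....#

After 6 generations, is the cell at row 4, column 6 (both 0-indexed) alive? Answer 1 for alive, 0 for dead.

0

t=0: ...#..#
#.#.#.#
##.#...
.#.#...
...####
#.##.#.
##....#
t=1: ..##...
..#.###
...##.#
.#.#.##
##...##
..##...
.#.###.
t=2: .#....#
..#...#
.......
.#.#...
.#.#.#.
...#...
.#.....
t=3: .##....
#......
..#....
....#..
...#...
....#..
#.#....
t=4: #.#....
..#....
.......
...#...
...##..
...#...
..##...
t=5: ..#....
.#.....
.......
...##..
..###..
.......
.###...
t=6: ...#...
.......
.......
..#.#..
..#.#..
.#..#..
.###...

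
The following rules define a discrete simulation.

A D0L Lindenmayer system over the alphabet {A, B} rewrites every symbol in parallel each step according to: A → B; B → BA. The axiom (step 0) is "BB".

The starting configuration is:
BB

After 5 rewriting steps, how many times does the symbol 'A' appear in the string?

t=0: BB
t=1: BABA
t=2: BABBAB
t=3: BABBABABBA
t=4: BABBABABBABBABAB
t=5: BABBABABBABBABABBABABBABBA

10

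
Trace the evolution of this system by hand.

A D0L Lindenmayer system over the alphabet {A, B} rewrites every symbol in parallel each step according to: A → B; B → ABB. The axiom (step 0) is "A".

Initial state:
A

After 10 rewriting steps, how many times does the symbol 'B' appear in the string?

2378

step 0: A
step 1: B
step 2: ABB
step 3: BABBABB
step 4: ABBBABBABBBABBABB
step 5: BABBABBABBBABBABBBABBABBABBBABBABBBABBABB
step 6: ABBBABBABBBABBABBBABBABBABBBABBABBBABBABBABBBABBABBBABBABBBABBABBABBBABBABBBABBABBABBBABBABBBABBABB
step 7: BABBABBABBBABBABBBABBABBABBBABBABBBABBABBABBBABBABBBABBABB…ABBBABBABBBABBABBBABBABBABBBABBABBBABBABBABBBABBABBBABBABB  (len 239)
step 8: ABBBABBABBBABBABBBABBABBABBBABBABBBABBABBABBBABBABBBABBABB…ABBBABBABBBABBABBBABBABBABBBABBABBBABBABBABBBABBABBBABBABB  (len 577)
step 9: BABBABBABBBABBABBBABBABBABBBABBABBBABBABBABBBABBABBBABBABB…ABBBABBABBBABBABBBABBABBABBBABBABBBABBABBABBBABBABBBABBABB  (len 1393)
step 10: ABBBABBABBBABBABBBABBABBABBBABBABBBABBABBABBBABBABBBABBABB…ABBBABBABBBABBABBBABBABBABBBABBABBBABBABBABBBABBABBBABBABB  (len 3363)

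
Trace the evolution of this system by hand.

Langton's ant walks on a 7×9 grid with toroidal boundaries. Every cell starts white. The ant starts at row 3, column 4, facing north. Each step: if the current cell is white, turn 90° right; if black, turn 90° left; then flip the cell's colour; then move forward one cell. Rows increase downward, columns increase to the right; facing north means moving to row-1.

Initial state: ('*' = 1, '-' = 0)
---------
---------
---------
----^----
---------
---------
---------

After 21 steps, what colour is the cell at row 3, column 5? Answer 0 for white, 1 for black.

1

t=0: ---------
---------
---------
----^----
---------
---------
---------
t=1: ---------
---------
---------
----*>---
---------
---------
---------
t=2: ---------
---------
---------
----**---
-----v---
---------
---------
t=3: ---------
---------
---------
----**---
----<*---
---------
---------
t=4: ---------
---------
---------
----^*---
----**---
---------
---------
t=5: ---------
---------
---------
---<-*---
----**---
---------
---------
t=6: ---------
---------
---^-----
---*-*---
----**---
---------
---------
t=7: ---------
---------
---*>----
---*-*---
----**---
---------
---------
t=8: ---------
---------
---**----
---*v*---
----**---
---------
---------
t=9: ---------
---------
---**----
---<**---
----**---
---------
---------
t=10: ---------
---------
---**----
----**---
---v**---
---------
---------
t=11: ---------
---------
---**----
----**---
--<***---
---------
---------
t=12: ---------
---------
---**----
--^-**---
--****---
---------
---------
t=13: ---------
---------
---**----
--*>**---
--****---
---------
---------
t=14: ---------
---------
---**----
--****---
--*v**---
---------
---------
t=15: ---------
---------
---**----
--****---
--*->*---
---------
---------
t=16: ---------
---------
---**----
--**^*---
--*--*---
---------
---------
t=17: ---------
---------
---**----
--*<-*---
--*--*---
---------
---------
t=18: ---------
---------
---**----
--*--*---
--*v-*---
---------
---------
t=19: ---------
---------
---**----
--*--*---
--<*-*---
---------
---------
t=20: ---------
---------
---**----
--*--*---
---*-*---
--v------
---------
t=21: ---------
---------
---**----
--*--*---
---*-*---
-<*------
---------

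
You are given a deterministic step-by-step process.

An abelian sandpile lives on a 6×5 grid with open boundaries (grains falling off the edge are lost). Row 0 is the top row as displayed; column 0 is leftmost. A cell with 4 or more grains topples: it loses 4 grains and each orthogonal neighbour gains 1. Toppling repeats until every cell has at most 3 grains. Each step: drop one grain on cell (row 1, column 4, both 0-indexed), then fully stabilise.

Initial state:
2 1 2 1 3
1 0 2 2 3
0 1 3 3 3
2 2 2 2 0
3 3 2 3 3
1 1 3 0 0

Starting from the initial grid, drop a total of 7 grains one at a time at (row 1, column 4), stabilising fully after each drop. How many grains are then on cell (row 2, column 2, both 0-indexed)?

1

k=0  2 1 2 1 3
1 0 2 2 3
0 1 3 3 3
2 2 2 2 0
3 3 2 3 3
1 1 3 0 0
k=1  2 1 3 3 0
1 1 0 1 3
0 2 1 2 1
2 2 3 3 1
3 3 2 3 3
1 1 3 0 0
k=2  2 1 3 3 1
1 1 0 2 0
0 2 1 2 2
2 2 3 3 1
3 3 2 3 3
1 1 3 0 0
k=3  2 1 3 3 1
1 1 0 2 1
0 2 1 2 2
2 2 3 3 1
3 3 2 3 3
1 1 3 0 0
k=4  2 1 3 3 1
1 1 0 2 2
0 2 1 2 2
2 2 3 3 1
3 3 2 3 3
1 1 3 0 0
k=5  2 1 3 3 1
1 1 0 2 3
0 2 1 2 2
2 2 3 3 1
3 3 2 3 3
1 1 3 0 0
k=6  2 1 3 3 2
1 1 0 3 0
0 2 1 2 3
2 2 3 3 1
3 3 2 3 3
1 1 3 0 0
k=7  2 1 3 3 2
1 1 0 3 1
0 2 1 2 3
2 2 3 3 1
3 3 2 3 3
1 1 3 0 0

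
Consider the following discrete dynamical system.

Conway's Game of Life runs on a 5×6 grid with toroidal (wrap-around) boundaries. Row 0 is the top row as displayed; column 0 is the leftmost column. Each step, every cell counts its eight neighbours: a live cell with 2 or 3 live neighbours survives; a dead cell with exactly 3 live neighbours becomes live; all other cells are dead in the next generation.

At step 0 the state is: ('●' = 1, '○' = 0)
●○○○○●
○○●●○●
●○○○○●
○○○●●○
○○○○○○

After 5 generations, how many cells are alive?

1

step 0: ●○○○○●
○○●●○●
●○○○○●
○○○●●○
○○○○○○
step 1: ●○○○●●
○●○○○○
●○●○○●
○○○○●●
○○○○●●
step 2: ●○○○●○
○●○○●○
●●○○●●
○○○●○○
○○○●○○
step 3: ○○○●●●
○●○●●○
●●●●●●
●○●●○●
○○○●●○
step 4: ○○○○○●
○●○○○○
○○○○○○
○○○○○○
●○○○○○
step 5: ●○○○○○
○○○○○○
○○○○○○
○○○○○○
○○○○○○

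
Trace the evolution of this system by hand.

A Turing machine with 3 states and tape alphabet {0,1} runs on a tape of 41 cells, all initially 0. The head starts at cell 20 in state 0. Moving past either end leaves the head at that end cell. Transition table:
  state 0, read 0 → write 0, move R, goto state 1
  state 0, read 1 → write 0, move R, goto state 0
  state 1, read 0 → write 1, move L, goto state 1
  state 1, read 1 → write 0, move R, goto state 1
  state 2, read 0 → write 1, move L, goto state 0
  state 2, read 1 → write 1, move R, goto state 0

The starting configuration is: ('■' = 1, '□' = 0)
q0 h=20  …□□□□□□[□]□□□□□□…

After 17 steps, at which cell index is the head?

t=0: q0 h=20  …□□□□□□[□]□□□□□□…
t=1: q1 h=21  …□□□□□□[□]□□□□□□…
t=2: q1 h=20  …□□□□□□[□]■□□□□□…
t=3: q1 h=19  …□□□□□□[□]■■□□□□…
t=4: q1 h=18  …□□□□□□[□]■■■□□□…
t=5: q1 h=17  …□□□□□□[□]■■■■□□…
t=6: q1 h=16  …□□□□□□[□]■■■■■□…
t=7: q1 h=15  …□□□□□□[□]■■■■■■…
t=8: q1 h=14  …□□□□□□[□]■■■■■■…
t=9: q1 h=13  …□□□□□□[□]■■■■■■…
t=10: q1 h=12  …□□□□□□[□]■■■■■■…
t=11: q1 h=11  …□□□□□□[□]■■■■■■…
t=12: q1 h=10  …□□□□□□[□]■■■■■■…
t=13: q1 h= 9  …□□□□□□[□]■■■■■■…
t=14: q1 h= 8  …□□□□□□[□]■■■■■■…
t=15: q1 h= 7  …□□□□□□[□]■■■■■■…
t=16: q1 h= 6  |□□□□□□[□]■■■■■■…
t=17: q1 h= 5  |□□□□□[□]■■■■■■…

5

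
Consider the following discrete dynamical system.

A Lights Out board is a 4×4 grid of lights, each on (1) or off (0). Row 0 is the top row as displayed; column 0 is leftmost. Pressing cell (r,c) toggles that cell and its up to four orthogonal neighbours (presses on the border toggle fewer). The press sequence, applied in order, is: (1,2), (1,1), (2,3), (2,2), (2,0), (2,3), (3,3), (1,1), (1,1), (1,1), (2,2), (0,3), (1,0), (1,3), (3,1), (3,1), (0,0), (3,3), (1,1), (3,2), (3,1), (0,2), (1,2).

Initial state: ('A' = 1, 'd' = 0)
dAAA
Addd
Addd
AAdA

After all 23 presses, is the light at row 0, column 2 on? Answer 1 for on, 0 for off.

gen 0: dAAA
Addd
Addd
AAdA
gen 1: dAdA
AAAA
AdAd
AAdA
gen 2: dddA
dddA
AAAd
AAdA
gen 3: dddA
dddd
AAdA
AAdd
gen 4: dddA
ddAd
AdAd
AAAd
gen 5: dddA
AdAd
dAAd
dAAd
gen 6: dddA
AdAA
dAdA
dAAA
gen 7: dddA
AdAA
dAdd
dAdd
gen 8: dAdA
dAdA
dddd
dAdd
gen 9: dddA
AdAA
dAdd
dAdd
gen 10: dAdA
dAdA
dddd
dAdd
gen 11: dAdA
dAAA
dAAA
dAAd
gen 12: dAAd
dAAd
dAAA
dAAd
gen 13: AAAd
AdAd
AAAA
dAAd
gen 14: AAAA
AddA
AAAd
dAAd
gen 15: AAAA
AddA
AdAd
Addd
gen 16: AAAA
AddA
AAAd
dAAd
gen 17: ddAA
dddA
AAAd
dAAd
gen 18: ddAA
dddA
AAAA
dAdA
gen 19: dAAA
AAAA
AdAA
dAdA
gen 20: dAAA
AAAA
AddA
ddAd
gen 21: dAAA
AAAA
AAdA
AAdd
gen 22: dddd
AAdA
AAdA
AAdd
gen 23: ddAd
AdAd
AAAA
AAdd

1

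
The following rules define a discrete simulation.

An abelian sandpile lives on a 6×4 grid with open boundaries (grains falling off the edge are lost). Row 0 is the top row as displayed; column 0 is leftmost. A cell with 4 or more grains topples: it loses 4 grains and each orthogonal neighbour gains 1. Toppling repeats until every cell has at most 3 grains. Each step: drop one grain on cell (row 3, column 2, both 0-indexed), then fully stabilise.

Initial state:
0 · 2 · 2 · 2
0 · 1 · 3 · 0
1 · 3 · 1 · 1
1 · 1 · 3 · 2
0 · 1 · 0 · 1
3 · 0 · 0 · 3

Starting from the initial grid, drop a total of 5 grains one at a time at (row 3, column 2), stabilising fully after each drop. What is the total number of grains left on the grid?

gen 0: 0 · 2 · 2 · 2
0 · 1 · 3 · 0
1 · 3 · 1 · 1
1 · 1 · 3 · 2
0 · 1 · 0 · 1
3 · 0 · 0 · 3
gen 1: 0 · 2 · 2 · 2
0 · 1 · 3 · 0
1 · 3 · 2 · 1
1 · 2 · 0 · 3
0 · 1 · 1 · 1
3 · 0 · 0 · 3
gen 2: 0 · 2 · 2 · 2
0 · 1 · 3 · 0
1 · 3 · 2 · 1
1 · 2 · 1 · 3
0 · 1 · 1 · 1
3 · 0 · 0 · 3
gen 3: 0 · 2 · 2 · 2
0 · 1 · 3 · 0
1 · 3 · 2 · 1
1 · 2 · 2 · 3
0 · 1 · 1 · 1
3 · 0 · 0 · 3
gen 4: 0 · 2 · 2 · 2
0 · 1 · 3 · 0
1 · 3 · 2 · 1
1 · 2 · 3 · 3
0 · 1 · 1 · 1
3 · 0 · 0 · 3
gen 5: 0 · 2 · 2 · 2
0 · 1 · 3 · 0
1 · 3 · 3 · 2
1 · 3 · 1 · 0
0 · 1 · 2 · 2
3 · 0 · 0 · 3

35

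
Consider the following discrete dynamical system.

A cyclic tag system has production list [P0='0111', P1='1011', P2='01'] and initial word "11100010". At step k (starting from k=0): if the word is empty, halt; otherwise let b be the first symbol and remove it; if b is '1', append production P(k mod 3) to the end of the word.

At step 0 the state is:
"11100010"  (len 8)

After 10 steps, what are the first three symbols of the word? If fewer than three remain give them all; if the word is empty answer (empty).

111

gen 0: "11100010"  (len 8)
gen 1: "11000100111"  (len 11)
gen 2: "10001001111011"  (len 14)
gen 3: "000100111101101"  (len 15)
gen 4: "00100111101101"  (len 14)
gen 5: "0100111101101"  (len 13)
gen 6: "100111101101"  (len 12)
gen 7: "001111011010111"  (len 15)
gen 8: "01111011010111"  (len 14)
gen 9: "1111011010111"  (len 13)
gen 10: "1110110101110111"  (len 16)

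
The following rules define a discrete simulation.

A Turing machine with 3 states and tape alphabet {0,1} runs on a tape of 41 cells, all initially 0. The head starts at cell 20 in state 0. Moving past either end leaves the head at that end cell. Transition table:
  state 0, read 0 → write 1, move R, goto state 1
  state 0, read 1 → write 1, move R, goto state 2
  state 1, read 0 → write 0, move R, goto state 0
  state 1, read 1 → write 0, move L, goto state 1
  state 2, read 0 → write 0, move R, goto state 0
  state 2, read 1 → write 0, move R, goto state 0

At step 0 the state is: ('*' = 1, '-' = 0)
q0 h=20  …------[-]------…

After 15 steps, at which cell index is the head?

35

[0] q0 h=20  …------[-]------…
[1] q1 h=21  …-----*[-]------…
[2] q0 h=22  …----*-[-]------…
[3] q1 h=23  …---*-*[-]------…
[4] q0 h=24  …--*-*-[-]------…
[5] q1 h=25  …-*-*-*[-]------…
[6] q0 h=26  …*-*-*-[-]------…
[7] q1 h=27  …-*-*-*[-]------…
[8] q0 h=28  …*-*-*-[-]------…
[9] q1 h=29  …-*-*-*[-]------…
[10] q0 h=30  …*-*-*-[-]------…
[11] q1 h=31  …-*-*-*[-]------…
[12] q0 h=32  …*-*-*-[-]------…
[13] q1 h=33  …-*-*-*[-]------…
[14] q0 h=34  …*-*-*-[-]------|
[15] q1 h=35  …-*-*-*[-]-----|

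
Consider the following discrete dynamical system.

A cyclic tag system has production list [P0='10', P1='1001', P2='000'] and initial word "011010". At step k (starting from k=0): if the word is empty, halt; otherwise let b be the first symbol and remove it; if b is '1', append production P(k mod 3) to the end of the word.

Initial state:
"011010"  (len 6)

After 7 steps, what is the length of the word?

t=0: "011010"  (len 6)
t=1: "11010"  (len 5)
t=2: "10101001"  (len 8)
t=3: "0101001000"  (len 10)
t=4: "101001000"  (len 9)
t=5: "010010001001"  (len 12)
t=6: "10010001001"  (len 11)
t=7: "001000100110"  (len 12)

12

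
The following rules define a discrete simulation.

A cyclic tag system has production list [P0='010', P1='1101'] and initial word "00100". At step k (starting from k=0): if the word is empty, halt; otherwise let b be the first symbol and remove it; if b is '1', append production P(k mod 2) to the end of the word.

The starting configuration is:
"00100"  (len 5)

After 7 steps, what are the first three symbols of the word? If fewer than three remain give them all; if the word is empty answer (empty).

001

t=0: "00100"  (len 5)
t=1: "0100"  (len 4)
t=2: "100"  (len 3)
t=3: "00010"  (len 5)
t=4: "0010"  (len 4)
t=5: "010"  (len 3)
t=6: "10"  (len 2)
t=7: "0010"  (len 4)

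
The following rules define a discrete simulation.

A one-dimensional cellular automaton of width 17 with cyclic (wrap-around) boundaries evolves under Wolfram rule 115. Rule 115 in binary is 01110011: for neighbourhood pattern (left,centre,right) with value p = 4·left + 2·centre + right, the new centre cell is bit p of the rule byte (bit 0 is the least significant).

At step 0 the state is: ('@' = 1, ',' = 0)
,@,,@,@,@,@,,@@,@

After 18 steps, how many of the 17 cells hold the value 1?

[0] ,@,,@,@,@,@,,@@,@
[1] @,@@,@,@,@,@@,@@,
[2] ,@,@@,@,@,@,@@,@@
[3] @,@,@@,@,@,@,@@,@
[4] @@,@,@@,@,@,@,@@,
[5] ,@@,@,@@,@,@,@,@@
[6] @,@@,@,@@,@,@,@,@
[7] @@,@@,@,@@,@,@,@,
[8] ,@@,@@,@,@@,@,@,@
[9] @,@@,@@,@,@@,@,@,
[10] ,@,@@,@@,@,@@,@,@
[11] @,@,@@,@@,@,@@,@,
[12] ,@,@,@@,@@,@,@@,@
[13] @,@,@,@@,@@,@,@@,
[14] ,@,@,@,@@,@@,@,@@
[15] @,@,@,@,@@,@@,@,@
[16] @@,@,@,@,@@,@@,@,
[17] ,@@,@,@,@,@@,@@,@
[18] @,@@,@,@,@,@@,@@,

10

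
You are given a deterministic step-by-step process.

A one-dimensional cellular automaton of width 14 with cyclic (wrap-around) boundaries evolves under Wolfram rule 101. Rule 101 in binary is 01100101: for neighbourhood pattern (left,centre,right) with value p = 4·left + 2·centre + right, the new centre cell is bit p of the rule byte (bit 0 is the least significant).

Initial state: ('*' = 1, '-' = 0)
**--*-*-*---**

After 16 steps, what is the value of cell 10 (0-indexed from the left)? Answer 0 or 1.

0) **--*-*-*---**
1) -*--*****-*---
2) -*------***-**
3) **-****---**-*
4) -**---*-*--**-
5) --*-*-***---*-
6) *-****--*-*-*-
7) **---*--******
8) -*-*-*--------
9) -*****-*******
10) *----**------*
11) *-**--*-****--
12) **-*--**---*--
13) -***---*-*-*--
14) ---*-*-*****-*
15) -*-****----***
16) ***---*-**---*

0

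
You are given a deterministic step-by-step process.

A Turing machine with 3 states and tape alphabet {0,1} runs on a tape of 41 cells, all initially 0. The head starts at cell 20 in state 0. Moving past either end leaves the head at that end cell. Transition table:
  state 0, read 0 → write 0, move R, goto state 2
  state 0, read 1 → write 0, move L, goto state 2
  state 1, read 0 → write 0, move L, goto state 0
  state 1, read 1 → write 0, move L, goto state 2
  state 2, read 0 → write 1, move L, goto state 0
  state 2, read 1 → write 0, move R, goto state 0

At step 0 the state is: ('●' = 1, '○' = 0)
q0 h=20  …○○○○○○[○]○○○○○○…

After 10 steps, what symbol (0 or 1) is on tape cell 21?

0

t=0: q0 h=20  …○○○○○○[○]○○○○○○…
t=1: q2 h=21  …○○○○○○[○]○○○○○○…
t=2: q0 h=20  …○○○○○○[○]●○○○○○…
t=3: q2 h=21  …○○○○○○[●]○○○○○○…
t=4: q0 h=22  …○○○○○○[○]○○○○○○…
t=5: q2 h=23  …○○○○○○[○]○○○○○○…
t=6: q0 h=22  …○○○○○○[○]●○○○○○…
t=7: q2 h=23  …○○○○○○[●]○○○○○○…
t=8: q0 h=24  …○○○○○○[○]○○○○○○…
t=9: q2 h=25  …○○○○○○[○]○○○○○○…
t=10: q0 h=24  …○○○○○○[○]●○○○○○…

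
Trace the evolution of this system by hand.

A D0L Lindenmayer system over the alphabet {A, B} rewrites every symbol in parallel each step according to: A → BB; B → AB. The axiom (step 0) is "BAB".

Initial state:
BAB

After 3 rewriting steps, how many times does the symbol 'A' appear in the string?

[0] BAB
[1] ABBBAB
[2] BBABABABBBAB
[3] ABABBBABBBABBBABABABBBAB

8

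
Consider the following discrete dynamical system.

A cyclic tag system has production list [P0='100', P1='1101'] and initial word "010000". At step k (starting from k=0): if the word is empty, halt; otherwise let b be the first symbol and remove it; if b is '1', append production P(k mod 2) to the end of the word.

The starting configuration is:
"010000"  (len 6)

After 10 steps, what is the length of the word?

11

[0] "010000"  (len 6)
[1] "10000"  (len 5)
[2] "00001101"  (len 8)
[3] "0001101"  (len 7)
[4] "001101"  (len 6)
[5] "01101"  (len 5)
[6] "1101"  (len 4)
[7] "101100"  (len 6)
[8] "011001101"  (len 9)
[9] "11001101"  (len 8)
[10] "10011011101"  (len 11)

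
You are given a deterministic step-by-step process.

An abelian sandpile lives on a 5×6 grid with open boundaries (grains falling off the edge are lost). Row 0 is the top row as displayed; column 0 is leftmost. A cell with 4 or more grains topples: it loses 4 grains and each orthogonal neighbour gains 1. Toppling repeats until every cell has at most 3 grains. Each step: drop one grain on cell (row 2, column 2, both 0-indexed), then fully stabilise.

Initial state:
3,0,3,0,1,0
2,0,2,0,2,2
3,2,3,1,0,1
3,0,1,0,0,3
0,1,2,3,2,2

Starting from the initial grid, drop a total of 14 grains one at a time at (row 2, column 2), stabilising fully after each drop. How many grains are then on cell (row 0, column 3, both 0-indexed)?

1

gen 0: 3,0,3,0,1,0
2,0,2,0,2,2
3,2,3,1,0,1
3,0,1,0,0,3
0,1,2,3,2,2
gen 1: 3,0,3,0,1,0
2,0,3,0,2,2
3,3,0,2,0,1
3,0,2,0,0,3
0,1,2,3,2,2
gen 2: 3,0,3,0,1,0
2,0,3,0,2,2
3,3,1,2,0,1
3,0,2,0,0,3
0,1,2,3,2,2
gen 3: 3,0,3,0,1,0
2,0,3,0,2,2
3,3,2,2,0,1
3,0,2,0,0,3
0,1,2,3,2,2
gen 4: 3,0,3,0,1,0
2,0,3,0,2,2
3,3,3,2,0,1
3,0,2,0,0,3
0,1,2,3,2,2
gen 5: 3,1,0,1,1,0
3,2,1,1,2,2
1,1,2,3,0,1
0,2,3,0,0,3
1,1,2,3,2,2
gen 6: 3,1,0,1,1,0
3,2,1,1,2,2
1,1,3,3,0,1
0,2,3,0,0,3
1,1,2,3,2,2
gen 7: 3,1,0,1,1,0
3,2,2,2,2,2
1,2,2,0,1,1
0,3,0,2,0,3
1,1,3,3,2,2
gen 8: 3,1,0,1,1,0
3,2,2,2,2,2
1,2,3,0,1,1
0,3,0,2,0,3
1,1,3,3,2,2
gen 9: 3,1,0,1,1,0
3,2,3,2,2,2
1,3,0,1,1,1
0,3,1,2,0,3
1,1,3,3,2,2
gen 10: 3,1,0,1,1,0
3,2,3,2,2,2
1,3,1,1,1,1
0,3,1,2,0,3
1,1,3,3,2,2
gen 11: 3,1,0,1,1,0
3,2,3,2,2,2
1,3,2,1,1,1
0,3,1,2,0,3
1,1,3,3,2,2
gen 12: 3,1,0,1,1,0
3,2,3,2,2,2
1,3,3,1,1,1
0,3,1,2,0,3
1,1,3,3,2,2
gen 13: 0,3,1,1,1,0
1,1,1,3,2,2
3,2,2,2,1,1
1,0,3,2,0,3
1,2,3,3,2,2
gen 14: 0,3,1,1,1,0
1,1,1,3,2,2
3,2,3,2,1,1
1,0,3,2,0,3
1,2,3,3,2,2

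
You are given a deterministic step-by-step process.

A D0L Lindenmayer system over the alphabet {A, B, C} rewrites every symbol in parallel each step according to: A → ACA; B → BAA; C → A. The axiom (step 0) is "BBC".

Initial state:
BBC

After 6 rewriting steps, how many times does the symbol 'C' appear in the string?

step 0: BBC
step 1: BAABAAA
step 2: BAAACAACABAAACAACAACA
step 3: BAAACAACAACAAACAACAAACABAAACAACAACAAACAACAAACAACAAACA
step 4: BAAACAACAACAAACAACAAACAACAAACAACAACAAACAACAAACAACAACAAACAB…ACAAACAACAAACAACAACAAACAACAAACAACAACAAACAACAAACAACAACAAACA  (len 131)
step 5: BAAACAACAACAAACAACAAACAACAAACAACAACAAACAACAAACAACAACAAACAA…ACAAACAACAACAAACAACAAACAACAACAAACAACAAACAACAAACAACAACAAACA  (len 319)
step 6: BAAACAACAACAAACAACAAACAACAAACAACAACAAACAACAAACAACAACAAACAA…ACAAACAACAACAAACAACAAACAACAACAAACAACAAACAACAAACAACAACAAACA  (len 773)

225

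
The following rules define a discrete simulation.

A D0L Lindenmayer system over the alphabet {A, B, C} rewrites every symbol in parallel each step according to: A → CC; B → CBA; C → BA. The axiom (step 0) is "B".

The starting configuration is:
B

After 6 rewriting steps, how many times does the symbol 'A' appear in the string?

gen 0: B
gen 1: CBA
gen 2: BACBACC
gen 3: CBACCBACBACCBABA
gen 4: BACBACCBABACBACCBACBACCBABACBACCCBACC
gen 5: CBACCBACBACCBABACBACCCBACCBACBACCBABACBACCBACBACCBABACBACCCBACCBACBACCBABABACBACCBABA
gen 6: BACBACCBABACBACCBACBACCBABACBACCCBACCBACBACCBABABACBACCBAB…CCBABACBACCBACBACCBABACBACCCBACCCBACCBACBACCBABACBACCCBACC  (len 196)

59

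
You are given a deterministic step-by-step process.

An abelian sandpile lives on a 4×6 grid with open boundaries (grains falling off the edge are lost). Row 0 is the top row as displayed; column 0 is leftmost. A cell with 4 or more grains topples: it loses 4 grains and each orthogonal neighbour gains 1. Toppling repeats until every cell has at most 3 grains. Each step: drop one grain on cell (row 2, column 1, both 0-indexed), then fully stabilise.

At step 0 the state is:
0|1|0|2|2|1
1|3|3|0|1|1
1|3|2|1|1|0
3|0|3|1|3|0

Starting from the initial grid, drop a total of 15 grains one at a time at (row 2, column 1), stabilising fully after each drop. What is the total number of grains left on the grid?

40

gen 0: 0|1|0|2|2|1
1|3|3|0|1|1
1|3|2|1|1|0
3|0|3|1|3|0
gen 1: 0|2|1|2|2|1
2|1|1|1|1|1
2|2|1|2|1|0
3|2|0|2|3|0
gen 2: 0|2|1|2|2|1
2|1|1|1|1|1
2|3|1|2|1|0
3|2|0|2|3|0
gen 3: 0|2|1|2|2|1
2|2|1|1|1|1
3|0|2|2|1|0
3|3|0|2|3|0
gen 4: 0|2|1|2|2|1
2|2|1|1|1|1
3|1|2|2|1|0
3|3|0|2|3|0
gen 5: 0|2|1|2|2|1
2|2|1|1|1|1
3|2|2|2|1|0
3|3|0|2|3|0
gen 6: 0|2|1|2|2|1
2|2|1|1|1|1
3|3|2|2|1|0
3|3|0|2|3|0
gen 7: 0|2|1|2|2|1
3|3|1|1|1|1
1|2|3|2|1|0
1|1|1|2|3|0
gen 8: 0|2|1|2|2|1
3|3|1|1|1|1
1|3|3|2|1|0
1|1|1|2|3|0
gen 9: 1|3|1|2|2|1
0|1|3|1|1|1
3|2|0|3|1|0
1|2|2|2|3|0
gen 10: 1|3|1|2|2|1
0|1|3|1|1|1
3|3|0|3|1|0
1|2|2|2|3|0
gen 11: 1|3|1|2|2|1
1|2|3|1|1|1
0|1|1|3|1|0
2|3|2|2|3|0
gen 12: 1|3|1|2|2|1
1|2|3|1|1|1
0|2|1|3|1|0
2|3|2|2|3|0
gen 13: 1|3|1|2|2|1
1|2|3|1|1|1
0|3|1|3|1|0
2|3|2|2|3|0
gen 14: 1|3|1|2|2|1
1|3|3|1|1|1
1|1|2|3|1|0
3|0|3|2|3|0
gen 15: 1|3|1|2|2|1
1|3|3|1|1|1
1|2|2|3|1|0
3|0|3|2|3|0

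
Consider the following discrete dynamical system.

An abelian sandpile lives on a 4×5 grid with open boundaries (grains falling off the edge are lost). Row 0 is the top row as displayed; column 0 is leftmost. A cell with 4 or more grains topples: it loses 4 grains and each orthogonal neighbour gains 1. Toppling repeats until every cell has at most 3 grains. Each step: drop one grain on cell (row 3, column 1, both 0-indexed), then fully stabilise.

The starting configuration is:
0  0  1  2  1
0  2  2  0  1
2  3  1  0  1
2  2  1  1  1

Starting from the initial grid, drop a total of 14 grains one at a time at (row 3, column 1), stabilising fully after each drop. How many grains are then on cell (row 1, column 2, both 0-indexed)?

0

[0] 0  0  1  2  1
0  2  2  0  1
2  3  1  0  1
2  2  1  1  1
[1] 0  0  1  2  1
0  2  2  0  1
2  3  1  0  1
2  3  1  1  1
[2] 0  0  1  2  1
0  3  2  0  1
3  0  2  0  1
3  1  2  1  1
[3] 0  0  1  2  1
0  3  2  0  1
3  0  2  0  1
3  2  2  1  1
[4] 0  0  1  2  1
0  3  2  0  1
3  0  2  0  1
3  3  2  1  1
[5] 0  0  1  2  1
1  3  2  0  1
0  2  2  0  1
1  1  3  1  1
[6] 0  0  1  2  1
1  3  2  0  1
0  2  2  0  1
1  2  3  1  1
[7] 0  0  1  2  1
1  3  2  0  1
0  2  2  0  1
1  3  3  1  1
[8] 0  0  1  2  1
1  3  2  0  1
0  3  3  0  1
2  1  0  2  1
[9] 0  0  1  2  1
1  3  2  0  1
0  3  3  0  1
2  2  0  2  1
[10] 0  0  1  2  1
1  3  2  0  1
0  3  3  0  1
2  3  0  2  1
[11] 0  1  2  2  1
2  1  0  1  1
1  2  1  1  1
3  1  2  2  1
[12] 0  1  2  2  1
2  1  0  1  1
1  2  1  1  1
3  2  2  2  1
[13] 0  1  2  2  1
2  1  0  1  1
1  2  1  1  1
3  3  2  2  1
[14] 0  1  2  2  1
2  1  0  1  1
2  3  1  1  1
0  1  3  2  1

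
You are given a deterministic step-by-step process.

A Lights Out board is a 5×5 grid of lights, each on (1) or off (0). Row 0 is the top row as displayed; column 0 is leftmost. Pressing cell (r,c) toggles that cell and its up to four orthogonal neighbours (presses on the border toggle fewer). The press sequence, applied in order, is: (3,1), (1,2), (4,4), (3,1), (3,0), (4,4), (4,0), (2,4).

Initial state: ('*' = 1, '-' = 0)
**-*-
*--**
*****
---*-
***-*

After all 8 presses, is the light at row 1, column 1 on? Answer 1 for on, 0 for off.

gen 0: **-*-
*--**
*****
---*-
***-*
gen 1: **-*-
*--**
*-***
****-
*-*-*
gen 2: ****-
***-*
*--**
****-
*-*-*
gen 3: ****-
***-*
*--**
*****
*-**-
gen 4: ****-
***-*
**-**
---**
****-
gen 5: ****-
***-*
-*-**
**-**
-***-
gen 6: ****-
***-*
-*-**
**-*-
-**-*
gen 7: ****-
***-*
-*-**
-*-*-
*-*-*
gen 8: ****-
***--
-*---
-*-**
*-*-*

1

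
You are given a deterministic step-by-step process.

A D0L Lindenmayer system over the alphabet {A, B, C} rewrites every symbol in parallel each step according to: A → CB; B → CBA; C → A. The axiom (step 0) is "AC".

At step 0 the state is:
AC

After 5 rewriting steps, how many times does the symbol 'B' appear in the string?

16

step 0: AC
step 1: CBA
step 2: ACBACB
step 3: CBACBACBACBA
step 4: ACBACBACBACBACBACBACBACB
step 5: CBACBACBACBACBACBACBACBACBACBACBACBACBACBACBACBA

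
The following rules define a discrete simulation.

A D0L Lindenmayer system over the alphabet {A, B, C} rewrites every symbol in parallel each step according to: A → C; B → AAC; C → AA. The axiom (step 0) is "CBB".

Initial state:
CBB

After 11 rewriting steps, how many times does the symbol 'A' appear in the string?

gen 0: CBB
gen 1: AAAACAAC
gen 2: CCCCAACCAA
gen 3: AAAAAAAACCAAAACC
gen 4: CCCCCCCCAAAACCCCAAAA
gen 5: AAAAAAAAAAAAAAAACCCCAAAAAAAACCCC
gen 6: CCCCCCCCCCCCCCCCAAAAAAAACCCCCCCCAAAAAAAA
gen 7: AAAAAAAAAAAAAAAAAAAAAAAAAAAAAAAACCCCCCCCAAAAAAAAAAAAAAAACCCCCCCC
gen 8: CCCCCCCCCCCCCCCCCCCCCCCCCCCCCCCCAAAAAAAAAAAAAAAACCCCCCCCCCCCCCCCAAAAAAAAAAAAAAAA
gen 9: AAAAAAAAAAAAAAAAAAAAAAAAAAAAAAAAAAAAAAAAAAAAAAAAAAAAAAAAAA…CCCCCCCCCCAAAAAAAAAAAAAAAAAAAAAAAAAAAAAAAACCCCCCCCCCCCCCCC  (len 128)
gen 10: CCCCCCCCCCCCCCCCCCCCCCCCCCCCCCCCCCCCCCCCCCCCCCCCCCCCCCCCCC…CCCCCCCCCCCCCCCCCCCCCCCCCCAAAAAAAAAAAAAAAAAAAAAAAAAAAAAAAA  (len 160)
gen 11: AAAAAAAAAAAAAAAAAAAAAAAAAAAAAAAAAAAAAAAAAAAAAAAAAAAAAAAAAA…AAAAAAAAAAAAAAAAAAAAAAAAAACCCCCCCCCCCCCCCCCCCCCCCCCCCCCCCC  (len 256)

192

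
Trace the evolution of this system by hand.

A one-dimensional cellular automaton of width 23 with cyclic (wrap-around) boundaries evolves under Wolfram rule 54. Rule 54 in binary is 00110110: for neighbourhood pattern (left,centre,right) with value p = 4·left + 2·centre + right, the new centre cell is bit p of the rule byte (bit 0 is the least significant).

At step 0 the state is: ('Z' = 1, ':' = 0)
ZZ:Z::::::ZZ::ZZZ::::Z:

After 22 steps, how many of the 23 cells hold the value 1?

[0] ZZ:Z::::::ZZ::ZZZ::::Z:
[1] ::ZZZ::::Z::ZZ:::Z::ZZZ
[2] ZZ:::Z::ZZZZ::Z:ZZZZ:::
[3] ::Z:ZZZZ::::ZZZZ::::Z:Z
[4] ZZZZ::::Z::Z::::Z::ZZZZ
[5] ::::Z::ZZZZZZ::ZZZZ::::
[6] :::ZZZZ::::::ZZ::::Z:::
[7] ::Z::::Z::::Z::Z::ZZZ::
[8] :ZZZ::ZZZ::ZZZZZZZ:::Z:
[9] Z:::ZZ:::ZZ:::::::Z:ZZZ
[10] :Z:Z::Z:Z::Z:::::ZZZ:::
[11] ZZZZZZZZZZZZZ:::Z:::Z::
[12] :::::::::::::Z:ZZZ:ZZZZ
[13] Z:::::::::::ZZZ:::Z::::
[14] ZZ:::::::::Z:::Z:ZZZ::Z
[15] ::Z:::::::ZZZ:ZZZ:::ZZ:
[16] :ZZZ:::::Z:::Z:::Z:Z::Z
[17] Z:::Z:::ZZZ:ZZZ:ZZZZZZZ
[18] :Z:ZZZ:Z:::Z:::Z:::::::
[19] ZZZ:::ZZZ:ZZZ:ZZZ::::::
[20] :::Z:Z:::Z:::Z:::Z::::Z
[21] Z:ZZZZZ:ZZZ:ZZZ:ZZZ::ZZ
[22] :Z:::::Z:::Z:::Z:::ZZ::

6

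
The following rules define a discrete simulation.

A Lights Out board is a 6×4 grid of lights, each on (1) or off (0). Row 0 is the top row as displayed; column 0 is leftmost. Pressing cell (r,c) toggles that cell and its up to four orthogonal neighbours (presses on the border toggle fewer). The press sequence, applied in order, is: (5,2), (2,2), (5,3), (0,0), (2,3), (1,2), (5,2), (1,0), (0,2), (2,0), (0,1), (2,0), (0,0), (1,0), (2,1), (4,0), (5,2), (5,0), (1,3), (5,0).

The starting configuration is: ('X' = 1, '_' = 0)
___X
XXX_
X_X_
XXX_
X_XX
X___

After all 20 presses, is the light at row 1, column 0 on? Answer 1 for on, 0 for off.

0) ___X
XXX_
X_X_
XXX_
X_XX
X___
1) ___X
XXX_
X_X_
XXX_
X__X
XXXX
2) ___X
XX__
XX_X
XX__
X__X
XXXX
3) ___X
XX__
XX_X
XX__
X___
XX__
4) XX_X
_X__
XX_X
XX__
X___
XX__
5) XX_X
_X_X
XXX_
XX_X
X___
XX__
6) XXXX
__X_
XX__
XX_X
X___
XX__
7) XXXX
__X_
XX__
XX_X
X_X_
X_XX
8) _XXX
XXX_
_X__
XX_X
X_X_
X_XX
9) ____
XX__
_X__
XX_X
X_X_
X_XX
10) ____
_X__
X___
_X_X
X_X_
X_XX
11) XXX_
____
X___
_X_X
X_X_
X_XX
12) XXX_
X___
_X__
XX_X
X_X_
X_XX
13) __X_
____
_X__
XX_X
X_X_
X_XX
14) X_X_
XX__
XX__
XX_X
X_X_
X_XX
15) X_X_
X___
__X_
X__X
X_X_
X_XX
16) X_X_
X___
__X_
___X
_XX_
__XX
17) X_X_
X___
__X_
___X
_X__
_X__
18) X_X_
X___
__X_
___X
XX__
X___
19) X_XX
X_XX
__XX
___X
XX__
X___
20) X_XX
X_XX
__XX
___X
_X__
_X__

1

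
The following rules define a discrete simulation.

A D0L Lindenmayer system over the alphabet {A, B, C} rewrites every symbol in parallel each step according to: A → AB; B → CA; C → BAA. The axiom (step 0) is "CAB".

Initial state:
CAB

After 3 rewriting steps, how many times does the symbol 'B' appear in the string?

10

step 0: CAB
step 1: BAAABCA
step 2: CAABABABCABAAAB
step 3: BAAABABCAABCAABCABAAABCAABABABCA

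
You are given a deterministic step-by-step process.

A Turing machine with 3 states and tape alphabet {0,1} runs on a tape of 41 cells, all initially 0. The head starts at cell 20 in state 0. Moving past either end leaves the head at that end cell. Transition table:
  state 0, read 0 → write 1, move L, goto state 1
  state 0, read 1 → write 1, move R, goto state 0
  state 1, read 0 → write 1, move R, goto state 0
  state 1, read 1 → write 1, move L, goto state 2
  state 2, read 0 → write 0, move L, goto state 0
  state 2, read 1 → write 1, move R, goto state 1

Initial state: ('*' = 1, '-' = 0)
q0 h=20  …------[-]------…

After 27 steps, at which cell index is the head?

k=0  q0 h=20  …------[-]------…
k=1  q1 h=19  …------[-]*-----…
k=2  q0 h=20  …-----*[*]------…
k=3  q0 h=21  …----**[-]------…
k=4  q1 h=20  …-----*[*]*-----…
k=5  q2 h=19  …------[*]**----…
k=6  q1 h=20  …-----*[*]*-----…
k=7  q2 h=19  …------[*]**----…
k=8  q1 h=20  …-----*[*]*-----…
k=9  q2 h=19  …------[*]**----…
k=10  q1 h=20  …-----*[*]*-----…
k=11  q2 h=19  …------[*]**----…
k=12  q1 h=20  …-----*[*]*-----…
k=13  q2 h=19  …------[*]**----…
k=14  q1 h=20  …-----*[*]*-----…
k=15  q2 h=19  …------[*]**----…
k=16  q1 h=20  …-----*[*]*-----…
k=17  q2 h=19  …------[*]**----…
k=18  q1 h=20  …-----*[*]*-----…
k=19  q2 h=19  …------[*]**----…
k=20  q1 h=20  …-----*[*]*-----…
k=21  q2 h=19  …------[*]**----…
k=22  q1 h=20  …-----*[*]*-----…
k=23  q2 h=19  …------[*]**----…
k=24  q1 h=20  …-----*[*]*-----…
k=25  q2 h=19  …------[*]**----…
k=26  q1 h=20  …-----*[*]*-----…
k=27  q2 h=19  …------[*]**----…

19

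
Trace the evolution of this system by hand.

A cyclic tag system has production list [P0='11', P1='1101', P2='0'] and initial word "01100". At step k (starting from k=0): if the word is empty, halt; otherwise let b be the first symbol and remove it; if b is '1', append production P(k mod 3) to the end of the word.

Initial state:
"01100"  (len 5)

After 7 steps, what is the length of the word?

gen 0: "01100"  (len 5)
gen 1: "1100"  (len 4)
gen 2: "1001101"  (len 7)
gen 3: "0011010"  (len 7)
gen 4: "011010"  (len 6)
gen 5: "11010"  (len 5)
gen 6: "10100"  (len 5)
gen 7: "010011"  (len 6)

6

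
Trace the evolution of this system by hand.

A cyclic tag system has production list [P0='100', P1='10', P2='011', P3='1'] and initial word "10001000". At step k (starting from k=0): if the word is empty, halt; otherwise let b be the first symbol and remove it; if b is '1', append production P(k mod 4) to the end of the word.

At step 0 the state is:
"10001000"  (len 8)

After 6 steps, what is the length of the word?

step 0: "10001000"  (len 8)
step 1: "0001000100"  (len 10)
step 2: "001000100"  (len 9)
step 3: "01000100"  (len 8)
step 4: "1000100"  (len 7)
step 5: "000100100"  (len 9)
step 6: "00100100"  (len 8)

8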